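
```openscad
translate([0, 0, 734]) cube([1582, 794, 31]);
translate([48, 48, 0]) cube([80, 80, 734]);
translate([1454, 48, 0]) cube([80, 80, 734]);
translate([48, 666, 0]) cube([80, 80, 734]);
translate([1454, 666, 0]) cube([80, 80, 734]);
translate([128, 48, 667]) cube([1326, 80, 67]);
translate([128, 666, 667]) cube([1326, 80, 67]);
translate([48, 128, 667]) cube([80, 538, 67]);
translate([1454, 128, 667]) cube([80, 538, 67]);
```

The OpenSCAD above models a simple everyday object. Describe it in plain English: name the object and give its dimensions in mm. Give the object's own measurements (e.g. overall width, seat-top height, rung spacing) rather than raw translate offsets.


A rectangular dining table. The top is 1582×794×31 mm with its upper surface at z = 765 mm. It stands on four 80×80 mm square legs, each inset 48 mm from the nearest pair of top edges, running from the floor to the underside of the top. Four apron rails, 80 mm thick and 67 mm tall, run between adjacent legs with their top edges flush with the underside of the top and their outer faces flush with the legs' outer faces.


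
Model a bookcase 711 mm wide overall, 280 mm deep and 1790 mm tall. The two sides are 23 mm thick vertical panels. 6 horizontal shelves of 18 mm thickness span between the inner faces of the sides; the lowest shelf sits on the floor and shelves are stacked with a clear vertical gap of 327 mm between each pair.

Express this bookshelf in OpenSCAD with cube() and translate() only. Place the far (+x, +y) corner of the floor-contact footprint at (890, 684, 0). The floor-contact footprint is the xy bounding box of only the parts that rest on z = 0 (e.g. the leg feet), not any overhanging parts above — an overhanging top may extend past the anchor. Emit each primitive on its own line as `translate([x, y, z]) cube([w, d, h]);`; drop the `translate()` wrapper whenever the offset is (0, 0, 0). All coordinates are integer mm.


translate([179, 404, 0]) cube([23, 280, 1790]);
translate([867, 404, 0]) cube([23, 280, 1790]);
translate([202, 404, 0]) cube([665, 280, 18]);
translate([202, 404, 345]) cube([665, 280, 18]);
translate([202, 404, 690]) cube([665, 280, 18]);
translate([202, 404, 1035]) cube([665, 280, 18]);
translate([202, 404, 1380]) cube([665, 280, 18]);
translate([202, 404, 1725]) cube([665, 280, 18]);


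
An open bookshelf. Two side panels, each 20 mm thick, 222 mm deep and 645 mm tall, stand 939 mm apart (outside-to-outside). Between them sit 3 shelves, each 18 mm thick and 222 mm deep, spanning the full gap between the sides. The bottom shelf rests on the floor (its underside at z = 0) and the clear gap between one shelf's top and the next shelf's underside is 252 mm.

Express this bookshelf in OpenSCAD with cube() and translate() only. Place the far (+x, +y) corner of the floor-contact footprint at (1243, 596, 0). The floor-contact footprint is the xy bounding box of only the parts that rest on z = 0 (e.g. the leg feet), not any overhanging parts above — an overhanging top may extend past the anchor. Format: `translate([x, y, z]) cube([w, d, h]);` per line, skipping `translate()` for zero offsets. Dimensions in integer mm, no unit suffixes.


translate([304, 374, 0]) cube([20, 222, 645]);
translate([1223, 374, 0]) cube([20, 222, 645]);
translate([324, 374, 0]) cube([899, 222, 18]);
translate([324, 374, 270]) cube([899, 222, 18]);
translate([324, 374, 540]) cube([899, 222, 18]);


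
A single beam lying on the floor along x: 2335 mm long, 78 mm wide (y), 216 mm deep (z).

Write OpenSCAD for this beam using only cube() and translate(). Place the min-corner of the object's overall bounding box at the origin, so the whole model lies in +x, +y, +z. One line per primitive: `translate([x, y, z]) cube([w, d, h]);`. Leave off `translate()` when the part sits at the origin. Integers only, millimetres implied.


cube([2335, 78, 216]);


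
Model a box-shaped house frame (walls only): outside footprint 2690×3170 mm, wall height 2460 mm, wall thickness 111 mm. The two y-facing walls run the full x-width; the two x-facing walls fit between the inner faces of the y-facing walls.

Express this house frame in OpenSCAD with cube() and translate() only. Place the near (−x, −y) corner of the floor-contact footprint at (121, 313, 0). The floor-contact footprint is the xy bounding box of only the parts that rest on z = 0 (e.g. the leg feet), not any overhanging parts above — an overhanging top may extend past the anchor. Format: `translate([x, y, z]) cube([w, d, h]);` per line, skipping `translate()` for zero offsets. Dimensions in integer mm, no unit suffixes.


translate([121, 313, 0]) cube([2690, 111, 2460]);
translate([121, 3372, 0]) cube([2690, 111, 2460]);
translate([121, 424, 0]) cube([111, 2948, 2460]);
translate([2700, 424, 0]) cube([111, 2948, 2460]);


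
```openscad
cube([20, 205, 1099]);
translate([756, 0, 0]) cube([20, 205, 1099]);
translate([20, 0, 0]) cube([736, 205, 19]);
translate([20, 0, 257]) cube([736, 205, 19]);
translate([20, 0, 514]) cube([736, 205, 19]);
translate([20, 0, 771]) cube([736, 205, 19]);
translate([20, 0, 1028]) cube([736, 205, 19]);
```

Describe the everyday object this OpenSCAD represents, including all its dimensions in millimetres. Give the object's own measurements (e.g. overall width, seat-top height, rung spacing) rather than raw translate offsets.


An open bookshelf. Two side panels, each 20 mm thick, 205 mm deep and 1099 mm tall, stand 776 mm apart (outside-to-outside). Between them sit 5 shelves, each 19 mm thick and 205 mm deep, spanning the full gap between the sides. The bottom shelf rests on the floor (its underside at z = 0) and the clear gap between one shelf's top and the next shelf's underside is 238 mm.


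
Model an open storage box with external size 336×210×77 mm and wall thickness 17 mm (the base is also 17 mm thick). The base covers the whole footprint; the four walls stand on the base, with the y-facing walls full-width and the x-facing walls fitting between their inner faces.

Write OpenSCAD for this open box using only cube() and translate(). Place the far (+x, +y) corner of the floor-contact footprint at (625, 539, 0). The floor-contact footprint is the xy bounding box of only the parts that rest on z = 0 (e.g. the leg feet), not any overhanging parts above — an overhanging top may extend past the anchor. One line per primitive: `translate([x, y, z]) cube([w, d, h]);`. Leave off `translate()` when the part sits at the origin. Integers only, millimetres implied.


translate([289, 329, 0]) cube([336, 210, 17]);
translate([289, 329, 17]) cube([336, 17, 60]);
translate([289, 522, 17]) cube([336, 17, 60]);
translate([289, 346, 17]) cube([17, 176, 60]);
translate([608, 346, 17]) cube([17, 176, 60]);


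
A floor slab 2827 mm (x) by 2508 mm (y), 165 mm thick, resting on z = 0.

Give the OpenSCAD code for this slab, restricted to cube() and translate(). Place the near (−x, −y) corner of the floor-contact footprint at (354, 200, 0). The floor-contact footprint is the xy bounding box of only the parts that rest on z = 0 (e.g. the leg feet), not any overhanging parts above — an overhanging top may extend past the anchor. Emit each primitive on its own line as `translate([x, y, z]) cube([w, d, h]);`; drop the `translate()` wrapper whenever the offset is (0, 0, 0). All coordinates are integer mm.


translate([354, 200, 0]) cube([2827, 2508, 165]);


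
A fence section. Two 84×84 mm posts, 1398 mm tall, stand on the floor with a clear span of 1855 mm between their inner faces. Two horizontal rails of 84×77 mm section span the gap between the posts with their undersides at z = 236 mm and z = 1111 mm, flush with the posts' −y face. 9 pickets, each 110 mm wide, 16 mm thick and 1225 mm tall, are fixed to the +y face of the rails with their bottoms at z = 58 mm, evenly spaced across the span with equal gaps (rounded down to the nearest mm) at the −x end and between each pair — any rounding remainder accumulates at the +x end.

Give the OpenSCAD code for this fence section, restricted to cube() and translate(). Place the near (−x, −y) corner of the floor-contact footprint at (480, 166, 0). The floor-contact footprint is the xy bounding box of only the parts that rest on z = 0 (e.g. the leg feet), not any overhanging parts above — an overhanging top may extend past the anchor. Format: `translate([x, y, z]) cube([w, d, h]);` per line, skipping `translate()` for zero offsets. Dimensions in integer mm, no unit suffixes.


translate([480, 166, 0]) cube([84, 84, 1398]);
translate([2419, 166, 0]) cube([84, 84, 1398]);
translate([564, 166, 236]) cube([1855, 84, 77]);
translate([564, 166, 1111]) cube([1855, 84, 77]);
translate([650, 250, 58]) cube([110, 16, 1225]);
translate([846, 250, 58]) cube([110, 16, 1225]);
translate([1042, 250, 58]) cube([110, 16, 1225]);
translate([1238, 250, 58]) cube([110, 16, 1225]);
translate([1434, 250, 58]) cube([110, 16, 1225]);
translate([1630, 250, 58]) cube([110, 16, 1225]);
translate([1826, 250, 58]) cube([110, 16, 1225]);
translate([2022, 250, 58]) cube([110, 16, 1225]);
translate([2218, 250, 58]) cube([110, 16, 1225]);


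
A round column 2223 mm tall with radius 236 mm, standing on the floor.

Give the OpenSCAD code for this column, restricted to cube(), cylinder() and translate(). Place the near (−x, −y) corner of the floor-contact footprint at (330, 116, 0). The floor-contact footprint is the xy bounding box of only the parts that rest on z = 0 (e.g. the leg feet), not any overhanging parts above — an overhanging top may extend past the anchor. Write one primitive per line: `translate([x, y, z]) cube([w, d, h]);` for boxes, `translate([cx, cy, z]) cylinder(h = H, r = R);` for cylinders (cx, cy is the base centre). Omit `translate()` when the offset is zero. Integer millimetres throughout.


translate([566, 352, 0]) cylinder(h = 2223, r = 236);


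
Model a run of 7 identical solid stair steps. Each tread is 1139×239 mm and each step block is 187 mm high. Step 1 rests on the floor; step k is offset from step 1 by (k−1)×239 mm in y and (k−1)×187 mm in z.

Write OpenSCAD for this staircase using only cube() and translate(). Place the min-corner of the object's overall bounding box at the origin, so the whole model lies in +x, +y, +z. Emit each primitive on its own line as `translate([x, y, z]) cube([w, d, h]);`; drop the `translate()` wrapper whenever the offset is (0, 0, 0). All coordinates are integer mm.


cube([1139, 239, 187]);
translate([0, 239, 187]) cube([1139, 239, 187]);
translate([0, 478, 374]) cube([1139, 239, 187]);
translate([0, 717, 561]) cube([1139, 239, 187]);
translate([0, 956, 748]) cube([1139, 239, 187]);
translate([0, 1195, 935]) cube([1139, 239, 187]);
translate([0, 1434, 1122]) cube([1139, 239, 187]);


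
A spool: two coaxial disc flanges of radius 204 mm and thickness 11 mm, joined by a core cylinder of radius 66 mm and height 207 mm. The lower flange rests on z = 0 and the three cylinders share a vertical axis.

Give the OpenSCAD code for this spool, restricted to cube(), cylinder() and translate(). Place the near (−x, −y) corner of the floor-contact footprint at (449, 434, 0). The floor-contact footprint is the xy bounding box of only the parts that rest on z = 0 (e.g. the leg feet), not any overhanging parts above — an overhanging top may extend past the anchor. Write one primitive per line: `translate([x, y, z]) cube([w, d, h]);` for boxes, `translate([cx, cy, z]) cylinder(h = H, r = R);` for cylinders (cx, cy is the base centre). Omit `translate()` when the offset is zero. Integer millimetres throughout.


translate([653, 638, 0]) cylinder(h = 11, r = 204);
translate([653, 638, 11]) cylinder(h = 207, r = 66);
translate([653, 638, 218]) cylinder(h = 11, r = 204);


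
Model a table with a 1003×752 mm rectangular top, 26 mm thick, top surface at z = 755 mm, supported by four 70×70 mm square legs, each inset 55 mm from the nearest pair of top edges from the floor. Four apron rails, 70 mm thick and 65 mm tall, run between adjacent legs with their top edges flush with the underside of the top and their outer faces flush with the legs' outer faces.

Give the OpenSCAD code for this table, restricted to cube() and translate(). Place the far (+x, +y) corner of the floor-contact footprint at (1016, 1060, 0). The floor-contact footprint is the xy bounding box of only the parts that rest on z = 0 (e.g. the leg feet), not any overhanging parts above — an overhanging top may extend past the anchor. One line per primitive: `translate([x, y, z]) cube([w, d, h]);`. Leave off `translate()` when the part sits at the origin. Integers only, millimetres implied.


// leg_h = 755 - 26 = 729
// apron z = 729 - 65 = 664
translate([68, 363, 729]) cube([1003, 752, 26]);
translate([123, 418, 0]) cube([70, 70, 729]);
translate([946, 418, 0]) cube([70, 70, 729]);
translate([123, 990, 0]) cube([70, 70, 729]);
translate([946, 990, 0]) cube([70, 70, 729]);
translate([193, 418, 664]) cube([753, 70, 65]);
translate([193, 990, 664]) cube([753, 70, 65]);
translate([123, 488, 664]) cube([70, 502, 65]);
translate([946, 488, 664]) cube([70, 502, 65]);


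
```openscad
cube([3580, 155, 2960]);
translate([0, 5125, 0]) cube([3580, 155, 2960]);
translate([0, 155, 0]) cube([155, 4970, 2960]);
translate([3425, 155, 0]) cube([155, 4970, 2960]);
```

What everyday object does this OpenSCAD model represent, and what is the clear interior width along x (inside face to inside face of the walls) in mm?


A house (or room) frame. The interior width is 3270 mm.

Four 2960 mm walls enclosing a rectangle with no floor or roof — a room or house frame. Outside width is 3580 mm and wall thickness is 155 mm, so the interior width is 3580 − 2 × 155 = 3270 mm.


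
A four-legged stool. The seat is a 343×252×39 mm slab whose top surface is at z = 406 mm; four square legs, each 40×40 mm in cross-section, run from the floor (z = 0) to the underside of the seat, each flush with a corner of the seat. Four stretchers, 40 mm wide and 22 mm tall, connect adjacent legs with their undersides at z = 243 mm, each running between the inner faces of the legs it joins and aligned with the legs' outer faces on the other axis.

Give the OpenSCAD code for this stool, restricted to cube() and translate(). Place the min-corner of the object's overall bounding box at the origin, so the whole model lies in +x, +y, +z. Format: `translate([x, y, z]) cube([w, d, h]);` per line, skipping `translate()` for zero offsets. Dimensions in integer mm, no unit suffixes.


translate([0, 0, 367]) cube([343, 252, 39]);
cube([40, 40, 367]);
translate([303, 0, 0]) cube([40, 40, 367]);
translate([0, 212, 0]) cube([40, 40, 367]);
translate([303, 212, 0]) cube([40, 40, 367]);
translate([40, 0, 243]) cube([263, 40, 22]);
translate([40, 212, 243]) cube([263, 40, 22]);
translate([0, 40, 243]) cube([40, 172, 22]);
translate([303, 40, 243]) cube([40, 172, 22]);


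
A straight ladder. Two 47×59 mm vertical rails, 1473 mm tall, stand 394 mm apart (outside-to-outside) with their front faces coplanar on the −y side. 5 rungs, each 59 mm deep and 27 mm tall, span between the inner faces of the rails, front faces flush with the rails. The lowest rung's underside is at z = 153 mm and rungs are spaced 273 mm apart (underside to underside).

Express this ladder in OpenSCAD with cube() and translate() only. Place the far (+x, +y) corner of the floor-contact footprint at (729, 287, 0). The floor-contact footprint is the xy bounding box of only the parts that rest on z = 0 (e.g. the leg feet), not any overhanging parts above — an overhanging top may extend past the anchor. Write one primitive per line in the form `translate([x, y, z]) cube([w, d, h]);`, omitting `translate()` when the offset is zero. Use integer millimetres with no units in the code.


translate([335, 228, 0]) cube([47, 59, 1473]);
translate([682, 228, 0]) cube([47, 59, 1473]);
translate([382, 228, 153]) cube([300, 59, 27]);
translate([382, 228, 426]) cube([300, 59, 27]);
translate([382, 228, 699]) cube([300, 59, 27]);
translate([382, 228, 972]) cube([300, 59, 27]);
translate([382, 228, 1245]) cube([300, 59, 27]);


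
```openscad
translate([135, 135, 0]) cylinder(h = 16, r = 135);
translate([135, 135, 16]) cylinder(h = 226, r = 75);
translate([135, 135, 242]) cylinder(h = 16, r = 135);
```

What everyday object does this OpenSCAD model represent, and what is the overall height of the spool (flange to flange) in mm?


A spool. The overall height is 258 mm.

Three coaxial cylinders, large–small–large — a spool. Two 16 mm flanges and a 226 mm core give 16 + 226 + 16 = 258 mm.


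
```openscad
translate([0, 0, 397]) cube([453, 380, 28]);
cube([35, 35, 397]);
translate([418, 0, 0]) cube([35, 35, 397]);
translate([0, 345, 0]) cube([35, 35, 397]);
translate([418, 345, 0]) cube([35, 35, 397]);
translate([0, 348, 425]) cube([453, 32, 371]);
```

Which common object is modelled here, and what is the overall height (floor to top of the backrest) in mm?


A chair. The overall height is 796 mm.

A slab on four corner posts with a tall panel at the back — a chair. The seat slab sits at z = 397 with thickness 28, and the 371 mm backrest starts at the seat top, so the overall height is 397 + 28 + 371 = 796 mm.


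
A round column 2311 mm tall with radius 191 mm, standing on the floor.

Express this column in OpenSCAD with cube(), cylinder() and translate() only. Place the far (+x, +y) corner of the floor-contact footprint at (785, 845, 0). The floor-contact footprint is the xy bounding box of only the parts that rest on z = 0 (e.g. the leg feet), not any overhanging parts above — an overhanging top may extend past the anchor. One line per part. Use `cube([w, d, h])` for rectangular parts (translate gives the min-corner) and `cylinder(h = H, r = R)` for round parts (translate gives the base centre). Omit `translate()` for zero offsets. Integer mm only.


translate([594, 654, 0]) cylinder(h = 2311, r = 191);


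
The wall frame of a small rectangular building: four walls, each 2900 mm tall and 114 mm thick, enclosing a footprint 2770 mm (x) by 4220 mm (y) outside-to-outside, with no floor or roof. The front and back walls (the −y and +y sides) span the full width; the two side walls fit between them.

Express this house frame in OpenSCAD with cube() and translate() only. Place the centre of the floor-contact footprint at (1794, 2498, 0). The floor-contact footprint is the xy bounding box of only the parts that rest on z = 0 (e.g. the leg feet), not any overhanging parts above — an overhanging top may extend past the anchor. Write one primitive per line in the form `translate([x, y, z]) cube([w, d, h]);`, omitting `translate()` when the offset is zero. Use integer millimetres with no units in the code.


translate([409, 388, 0]) cube([2770, 114, 2900]);
translate([409, 4494, 0]) cube([2770, 114, 2900]);
translate([409, 502, 0]) cube([114, 3992, 2900]);
translate([3065, 502, 0]) cube([114, 3992, 2900]);


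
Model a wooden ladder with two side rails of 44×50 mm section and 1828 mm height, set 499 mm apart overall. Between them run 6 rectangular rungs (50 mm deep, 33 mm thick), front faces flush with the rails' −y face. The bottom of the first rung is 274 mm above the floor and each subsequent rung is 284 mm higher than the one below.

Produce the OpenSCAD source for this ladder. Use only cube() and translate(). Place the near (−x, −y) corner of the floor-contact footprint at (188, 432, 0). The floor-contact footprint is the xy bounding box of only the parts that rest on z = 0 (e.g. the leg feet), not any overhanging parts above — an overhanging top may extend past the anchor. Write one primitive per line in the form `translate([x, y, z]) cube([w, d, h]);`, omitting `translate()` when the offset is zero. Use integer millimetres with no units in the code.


// rung span = 499 - 2*44 = 411
// rung[k] z = 274 + k*284
translate([188, 432, 0]) cube([44, 50, 1828]);
translate([643, 432, 0]) cube([44, 50, 1828]);
translate([232, 432, 274]) cube([411, 50, 33]);
translate([232, 432, 558]) cube([411, 50, 33]);
translate([232, 432, 842]) cube([411, 50, 33]);
translate([232, 432, 1126]) cube([411, 50, 33]);
translate([232, 432, 1410]) cube([411, 50, 33]);
translate([232, 432, 1694]) cube([411, 50, 33]);


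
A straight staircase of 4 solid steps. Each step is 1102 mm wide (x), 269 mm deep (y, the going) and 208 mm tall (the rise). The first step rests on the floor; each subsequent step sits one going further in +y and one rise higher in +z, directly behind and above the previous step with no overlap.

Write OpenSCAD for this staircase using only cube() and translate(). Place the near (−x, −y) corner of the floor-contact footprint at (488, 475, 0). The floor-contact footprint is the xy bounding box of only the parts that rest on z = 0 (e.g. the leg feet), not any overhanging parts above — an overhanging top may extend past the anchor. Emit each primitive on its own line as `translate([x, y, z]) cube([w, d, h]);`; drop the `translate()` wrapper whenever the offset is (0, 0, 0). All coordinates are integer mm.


translate([488, 475, 0]) cube([1102, 269, 208]);
translate([488, 744, 208]) cube([1102, 269, 208]);
translate([488, 1013, 416]) cube([1102, 269, 208]);
translate([488, 1282, 624]) cube([1102, 269, 208]);


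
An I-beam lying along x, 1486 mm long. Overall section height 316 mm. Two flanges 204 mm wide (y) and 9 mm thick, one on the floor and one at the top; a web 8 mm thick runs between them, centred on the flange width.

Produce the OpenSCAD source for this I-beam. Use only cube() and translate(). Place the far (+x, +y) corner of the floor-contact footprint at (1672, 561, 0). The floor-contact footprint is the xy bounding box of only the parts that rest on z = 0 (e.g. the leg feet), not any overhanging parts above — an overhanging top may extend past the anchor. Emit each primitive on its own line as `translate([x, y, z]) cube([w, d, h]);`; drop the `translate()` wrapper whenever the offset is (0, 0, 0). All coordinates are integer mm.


translate([186, 357, 0]) cube([1486, 204, 9]);
translate([186, 455, 9]) cube([1486, 8, 298]);
translate([186, 357, 307]) cube([1486, 204, 9]);


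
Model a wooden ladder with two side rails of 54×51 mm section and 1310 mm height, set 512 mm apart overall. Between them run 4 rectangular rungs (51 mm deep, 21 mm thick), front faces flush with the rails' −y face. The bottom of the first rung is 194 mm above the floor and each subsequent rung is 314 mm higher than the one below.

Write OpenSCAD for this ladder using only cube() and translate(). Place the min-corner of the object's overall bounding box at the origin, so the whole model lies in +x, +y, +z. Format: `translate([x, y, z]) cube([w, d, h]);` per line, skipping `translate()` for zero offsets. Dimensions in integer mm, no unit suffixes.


cube([54, 51, 1310]);
translate([458, 0, 0]) cube([54, 51, 1310]);
translate([54, 0, 194]) cube([404, 51, 21]);
translate([54, 0, 508]) cube([404, 51, 21]);
translate([54, 0, 822]) cube([404, 51, 21]);
translate([54, 0, 1136]) cube([404, 51, 21]);


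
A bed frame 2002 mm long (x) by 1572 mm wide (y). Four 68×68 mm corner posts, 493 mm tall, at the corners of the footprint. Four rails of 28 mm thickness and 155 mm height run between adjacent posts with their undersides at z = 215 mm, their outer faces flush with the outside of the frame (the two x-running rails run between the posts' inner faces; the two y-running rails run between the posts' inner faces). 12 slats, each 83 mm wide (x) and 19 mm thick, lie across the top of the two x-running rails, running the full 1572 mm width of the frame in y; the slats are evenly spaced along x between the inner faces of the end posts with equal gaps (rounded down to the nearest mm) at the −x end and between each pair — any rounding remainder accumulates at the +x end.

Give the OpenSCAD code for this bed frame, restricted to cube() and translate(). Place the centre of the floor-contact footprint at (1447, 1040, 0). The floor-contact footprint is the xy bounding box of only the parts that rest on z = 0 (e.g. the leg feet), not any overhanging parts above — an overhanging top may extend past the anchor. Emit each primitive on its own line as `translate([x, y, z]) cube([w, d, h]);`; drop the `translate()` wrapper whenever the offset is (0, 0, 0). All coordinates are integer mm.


translate([446, 254, 0]) cube([68, 68, 493]);
translate([446, 1758, 0]) cube([68, 68, 493]);
translate([2380, 254, 0]) cube([68, 68, 493]);
translate([2380, 1758, 0]) cube([68, 68, 493]);
translate([514, 254, 215]) cube([1866, 28, 155]);
translate([514, 1798, 215]) cube([1866, 28, 155]);
translate([446, 322, 215]) cube([28, 1436, 155]);
translate([2420, 322, 215]) cube([28, 1436, 155]);
translate([580, 254, 370]) cube([83, 1572, 19]);
translate([729, 254, 370]) cube([83, 1572, 19]);
translate([878, 254, 370]) cube([83, 1572, 19]);
translate([1027, 254, 370]) cube([83, 1572, 19]);
translate([1176, 254, 370]) cube([83, 1572, 19]);
translate([1325, 254, 370]) cube([83, 1572, 19]);
translate([1474, 254, 370]) cube([83, 1572, 19]);
translate([1623, 254, 370]) cube([83, 1572, 19]);
translate([1772, 254, 370]) cube([83, 1572, 19]);
translate([1921, 254, 370]) cube([83, 1572, 19]);
translate([2070, 254, 370]) cube([83, 1572, 19]);
translate([2219, 254, 370]) cube([83, 1572, 19]);


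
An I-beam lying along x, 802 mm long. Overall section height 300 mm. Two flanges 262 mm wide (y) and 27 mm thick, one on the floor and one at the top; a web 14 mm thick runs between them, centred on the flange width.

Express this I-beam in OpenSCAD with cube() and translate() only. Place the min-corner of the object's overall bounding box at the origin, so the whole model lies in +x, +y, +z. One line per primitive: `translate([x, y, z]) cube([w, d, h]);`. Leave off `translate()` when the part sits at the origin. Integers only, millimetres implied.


cube([802, 262, 27]);
translate([0, 124, 27]) cube([802, 14, 246]);
translate([0, 0, 273]) cube([802, 262, 27]);


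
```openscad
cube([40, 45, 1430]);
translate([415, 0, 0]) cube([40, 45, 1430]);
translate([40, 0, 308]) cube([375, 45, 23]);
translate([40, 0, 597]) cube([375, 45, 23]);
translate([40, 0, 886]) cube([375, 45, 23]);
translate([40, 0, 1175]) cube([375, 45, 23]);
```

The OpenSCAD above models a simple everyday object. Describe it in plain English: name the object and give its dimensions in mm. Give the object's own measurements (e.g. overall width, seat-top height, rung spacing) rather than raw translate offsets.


A straight ladder. Two 40×45 mm vertical rails, 1430 mm tall, stand 455 mm apart (outside-to-outside) with their front faces coplanar on the −y side. 4 rungs, each 45 mm deep and 23 mm tall, span between the inner faces of the rails, front faces flush with the rails. The lowest rung's underside is at z = 308 mm and rungs are spaced 289 mm apart (underside to underside).


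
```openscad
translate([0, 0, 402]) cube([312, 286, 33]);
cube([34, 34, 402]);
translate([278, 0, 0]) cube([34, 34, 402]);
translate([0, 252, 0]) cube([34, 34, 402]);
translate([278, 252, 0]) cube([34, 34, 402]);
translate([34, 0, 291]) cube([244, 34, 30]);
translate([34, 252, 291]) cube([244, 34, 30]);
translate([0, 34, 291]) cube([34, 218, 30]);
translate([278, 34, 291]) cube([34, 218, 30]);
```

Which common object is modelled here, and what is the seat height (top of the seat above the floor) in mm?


A stool. The seat height is 435 mm.

A 312×286×33 slab at z = 402 on four corner posts — a stool. The seat top is 402 + 33 = 435 mm.


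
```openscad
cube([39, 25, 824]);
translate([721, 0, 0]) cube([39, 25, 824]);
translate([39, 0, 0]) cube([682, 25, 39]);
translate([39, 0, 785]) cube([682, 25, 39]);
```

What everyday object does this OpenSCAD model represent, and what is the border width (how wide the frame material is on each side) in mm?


A picture frame. The border width is 39 mm.

Four thin pieces enclosing a rectangular opening — a picture frame. The two full-height stiles are 824 mm tall; the top rail sits at z = 785 and is 39 mm tall, so the border above the opening is 824 − 785 = 39 mm, matching the stile x-width.


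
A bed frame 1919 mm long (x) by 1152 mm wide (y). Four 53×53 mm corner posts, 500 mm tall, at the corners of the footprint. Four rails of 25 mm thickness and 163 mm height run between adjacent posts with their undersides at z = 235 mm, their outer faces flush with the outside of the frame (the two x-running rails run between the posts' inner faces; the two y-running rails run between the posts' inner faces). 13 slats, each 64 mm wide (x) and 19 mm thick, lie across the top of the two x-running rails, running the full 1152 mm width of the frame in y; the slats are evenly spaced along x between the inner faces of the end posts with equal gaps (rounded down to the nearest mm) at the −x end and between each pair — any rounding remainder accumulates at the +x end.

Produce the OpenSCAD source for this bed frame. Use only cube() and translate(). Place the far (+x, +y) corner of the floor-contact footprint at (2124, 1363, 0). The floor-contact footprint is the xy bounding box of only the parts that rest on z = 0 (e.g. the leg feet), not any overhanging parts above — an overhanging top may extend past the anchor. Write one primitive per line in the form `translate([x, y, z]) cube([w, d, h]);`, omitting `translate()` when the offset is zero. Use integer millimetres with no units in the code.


translate([205, 211, 0]) cube([53, 53, 500]);
translate([205, 1310, 0]) cube([53, 53, 500]);
translate([2071, 211, 0]) cube([53, 53, 500]);
translate([2071, 1310, 0]) cube([53, 53, 500]);
translate([258, 211, 235]) cube([1813, 25, 163]);
translate([258, 1338, 235]) cube([1813, 25, 163]);
translate([205, 264, 235]) cube([25, 1046, 163]);
translate([2099, 264, 235]) cube([25, 1046, 163]);
translate([328, 211, 398]) cube([64, 1152, 19]);
translate([462, 211, 398]) cube([64, 1152, 19]);
translate([596, 211, 398]) cube([64, 1152, 19]);
translate([730, 211, 398]) cube([64, 1152, 19]);
translate([864, 211, 398]) cube([64, 1152, 19]);
translate([998, 211, 398]) cube([64, 1152, 19]);
translate([1132, 211, 398]) cube([64, 1152, 19]);
translate([1266, 211, 398]) cube([64, 1152, 19]);
translate([1400, 211, 398]) cube([64, 1152, 19]);
translate([1534, 211, 398]) cube([64, 1152, 19]);
translate([1668, 211, 398]) cube([64, 1152, 19]);
translate([1802, 211, 398]) cube([64, 1152, 19]);
translate([1936, 211, 398]) cube([64, 1152, 19]);


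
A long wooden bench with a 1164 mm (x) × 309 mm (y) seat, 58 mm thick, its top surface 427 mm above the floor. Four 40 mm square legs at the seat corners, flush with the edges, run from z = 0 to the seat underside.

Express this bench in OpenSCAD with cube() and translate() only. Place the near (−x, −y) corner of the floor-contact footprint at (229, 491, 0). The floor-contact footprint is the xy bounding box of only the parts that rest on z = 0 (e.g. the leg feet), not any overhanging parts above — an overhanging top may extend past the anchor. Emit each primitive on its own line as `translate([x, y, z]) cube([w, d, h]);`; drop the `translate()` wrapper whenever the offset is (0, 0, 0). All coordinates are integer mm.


translate([229, 491, 369]) cube([1164, 309, 58]);
translate([229, 491, 0]) cube([40, 40, 369]);
translate([229, 760, 0]) cube([40, 40, 369]);
translate([1353, 491, 0]) cube([40, 40, 369]);
translate([1353, 760, 0]) cube([40, 40, 369]);


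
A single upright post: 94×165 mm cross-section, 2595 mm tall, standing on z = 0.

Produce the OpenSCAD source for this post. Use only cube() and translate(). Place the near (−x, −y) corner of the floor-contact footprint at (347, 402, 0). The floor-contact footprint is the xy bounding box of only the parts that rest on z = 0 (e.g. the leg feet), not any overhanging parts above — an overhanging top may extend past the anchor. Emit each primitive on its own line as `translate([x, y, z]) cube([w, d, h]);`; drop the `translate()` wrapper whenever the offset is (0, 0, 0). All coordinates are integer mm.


translate([347, 402, 0]) cube([94, 165, 2595]);


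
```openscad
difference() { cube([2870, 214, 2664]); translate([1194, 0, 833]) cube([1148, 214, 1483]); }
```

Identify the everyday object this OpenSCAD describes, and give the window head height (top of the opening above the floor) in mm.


A wall with a window opening. The window head height is 2316 mm.

A wall with a rectangular opening subtracted — a window. Sill at z = 833, opening 1483 mm tall, so the head is at 833 + 1483 = 2316 mm.


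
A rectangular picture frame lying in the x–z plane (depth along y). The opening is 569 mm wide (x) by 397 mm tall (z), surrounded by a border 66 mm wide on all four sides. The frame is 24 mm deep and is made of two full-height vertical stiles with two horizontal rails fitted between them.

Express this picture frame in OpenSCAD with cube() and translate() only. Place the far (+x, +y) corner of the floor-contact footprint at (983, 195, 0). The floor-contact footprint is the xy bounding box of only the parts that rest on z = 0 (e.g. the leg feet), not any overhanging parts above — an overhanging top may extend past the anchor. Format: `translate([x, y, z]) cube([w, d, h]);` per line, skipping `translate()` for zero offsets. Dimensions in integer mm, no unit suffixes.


translate([282, 171, 0]) cube([66, 24, 529]);
translate([917, 171, 0]) cube([66, 24, 529]);
translate([348, 171, 0]) cube([569, 24, 66]);
translate([348, 171, 463]) cube([569, 24, 66]);


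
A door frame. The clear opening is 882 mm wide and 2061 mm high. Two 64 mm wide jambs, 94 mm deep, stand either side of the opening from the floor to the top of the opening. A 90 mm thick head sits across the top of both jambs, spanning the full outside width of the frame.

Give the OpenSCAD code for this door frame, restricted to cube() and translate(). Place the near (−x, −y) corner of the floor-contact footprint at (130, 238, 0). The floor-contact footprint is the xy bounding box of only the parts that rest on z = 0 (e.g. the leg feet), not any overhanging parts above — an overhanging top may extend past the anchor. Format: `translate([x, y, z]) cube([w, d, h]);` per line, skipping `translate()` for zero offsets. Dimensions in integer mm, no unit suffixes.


translate([130, 238, 0]) cube([64, 94, 2061]);
translate([1076, 238, 0]) cube([64, 94, 2061]);
translate([130, 238, 2061]) cube([1010, 94, 90]);


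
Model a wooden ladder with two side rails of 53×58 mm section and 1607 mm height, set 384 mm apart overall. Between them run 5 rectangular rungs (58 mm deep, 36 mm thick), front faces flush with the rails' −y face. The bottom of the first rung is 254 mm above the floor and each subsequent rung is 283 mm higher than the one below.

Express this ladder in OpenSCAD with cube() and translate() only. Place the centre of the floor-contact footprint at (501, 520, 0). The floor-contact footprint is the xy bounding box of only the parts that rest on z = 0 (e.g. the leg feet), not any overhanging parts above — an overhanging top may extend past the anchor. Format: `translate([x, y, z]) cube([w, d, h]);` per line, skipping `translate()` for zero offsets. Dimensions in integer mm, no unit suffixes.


translate([309, 491, 0]) cube([53, 58, 1607]);
translate([640, 491, 0]) cube([53, 58, 1607]);
translate([362, 491, 254]) cube([278, 58, 36]);
translate([362, 491, 537]) cube([278, 58, 36]);
translate([362, 491, 820]) cube([278, 58, 36]);
translate([362, 491, 1103]) cube([278, 58, 36]);
translate([362, 491, 1386]) cube([278, 58, 36]);


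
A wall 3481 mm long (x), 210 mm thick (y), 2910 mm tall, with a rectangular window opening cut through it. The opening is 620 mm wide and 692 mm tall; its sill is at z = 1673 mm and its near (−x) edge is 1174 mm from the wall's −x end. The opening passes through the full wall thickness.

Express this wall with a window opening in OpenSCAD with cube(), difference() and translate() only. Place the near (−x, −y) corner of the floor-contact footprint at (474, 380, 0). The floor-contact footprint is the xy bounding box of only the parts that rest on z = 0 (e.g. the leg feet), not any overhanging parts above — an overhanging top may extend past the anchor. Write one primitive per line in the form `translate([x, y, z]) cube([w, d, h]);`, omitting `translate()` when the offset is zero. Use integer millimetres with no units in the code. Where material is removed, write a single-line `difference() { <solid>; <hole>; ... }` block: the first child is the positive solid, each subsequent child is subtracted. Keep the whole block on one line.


difference() { translate([474, 380, 0]) cube([3481, 210, 2910]); translate([1648, 380, 1673]) cube([620, 210, 692]); }


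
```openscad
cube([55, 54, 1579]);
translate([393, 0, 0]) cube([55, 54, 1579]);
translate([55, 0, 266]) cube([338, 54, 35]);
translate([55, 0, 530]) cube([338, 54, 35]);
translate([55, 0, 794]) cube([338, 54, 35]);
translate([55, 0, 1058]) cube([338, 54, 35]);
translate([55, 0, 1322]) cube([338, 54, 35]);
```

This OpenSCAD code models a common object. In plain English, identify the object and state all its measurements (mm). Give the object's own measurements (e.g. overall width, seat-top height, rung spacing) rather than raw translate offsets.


A straight ladder. Two 55×54 mm vertical rails, 1579 mm tall, stand 448 mm apart (outside-to-outside) with their front faces coplanar on the −y side. 5 rungs, each 54 mm deep and 35 mm tall, span between the inner faces of the rails, front faces flush with the rails. The lowest rung's underside is at z = 266 mm and rungs are spaced 264 mm apart (underside to underside).


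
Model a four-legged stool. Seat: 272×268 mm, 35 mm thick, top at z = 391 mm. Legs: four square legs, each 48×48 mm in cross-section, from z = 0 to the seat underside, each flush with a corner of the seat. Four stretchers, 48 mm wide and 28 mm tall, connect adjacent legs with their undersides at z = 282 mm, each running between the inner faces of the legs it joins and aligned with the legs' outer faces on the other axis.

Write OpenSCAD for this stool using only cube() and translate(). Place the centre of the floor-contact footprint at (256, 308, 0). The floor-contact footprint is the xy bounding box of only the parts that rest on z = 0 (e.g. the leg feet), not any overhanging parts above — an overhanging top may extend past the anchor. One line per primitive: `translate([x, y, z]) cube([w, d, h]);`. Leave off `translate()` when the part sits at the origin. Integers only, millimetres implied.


translate([120, 174, 356]) cube([272, 268, 35]);
translate([120, 174, 0]) cube([48, 48, 356]);
translate([344, 174, 0]) cube([48, 48, 356]);
translate([120, 394, 0]) cube([48, 48, 356]);
translate([344, 394, 0]) cube([48, 48, 356]);
translate([168, 174, 282]) cube([176, 48, 28]);
translate([168, 394, 282]) cube([176, 48, 28]);
translate([120, 222, 282]) cube([48, 172, 28]);
translate([344, 222, 282]) cube([48, 172, 28]);


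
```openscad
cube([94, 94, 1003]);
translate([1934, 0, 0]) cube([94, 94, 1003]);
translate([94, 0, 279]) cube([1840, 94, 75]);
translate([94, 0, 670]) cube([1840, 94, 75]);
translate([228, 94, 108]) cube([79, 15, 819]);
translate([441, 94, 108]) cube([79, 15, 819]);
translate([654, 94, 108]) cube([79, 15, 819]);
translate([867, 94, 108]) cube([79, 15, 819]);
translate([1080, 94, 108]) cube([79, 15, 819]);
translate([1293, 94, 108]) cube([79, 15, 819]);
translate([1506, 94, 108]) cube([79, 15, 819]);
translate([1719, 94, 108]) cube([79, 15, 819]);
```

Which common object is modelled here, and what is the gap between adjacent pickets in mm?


A fence section. The picket gap is 134 mm.

Two posts, two rails, 8 pickets — a fence section. Span 1840 mm holds 8 pickets of 79 mm with 9 equal gaps: ⌊(1840 − 8·79) / 9⌋ = 134 mm.


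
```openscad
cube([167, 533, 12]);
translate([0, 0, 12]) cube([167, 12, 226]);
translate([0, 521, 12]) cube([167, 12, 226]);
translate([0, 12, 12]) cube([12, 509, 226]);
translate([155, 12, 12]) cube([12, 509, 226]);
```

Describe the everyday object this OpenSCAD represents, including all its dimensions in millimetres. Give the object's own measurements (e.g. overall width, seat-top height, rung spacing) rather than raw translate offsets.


An open-topped rectangular box: outside dimensions 167×533×238 mm, with a uniform wall and base thickness of 12 mm. The base is a full 167×533 slab on the floor; four walls sit on top of the base. The front and back walls (the −y and +y sides) span the full width; the two side walls fit between them.
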